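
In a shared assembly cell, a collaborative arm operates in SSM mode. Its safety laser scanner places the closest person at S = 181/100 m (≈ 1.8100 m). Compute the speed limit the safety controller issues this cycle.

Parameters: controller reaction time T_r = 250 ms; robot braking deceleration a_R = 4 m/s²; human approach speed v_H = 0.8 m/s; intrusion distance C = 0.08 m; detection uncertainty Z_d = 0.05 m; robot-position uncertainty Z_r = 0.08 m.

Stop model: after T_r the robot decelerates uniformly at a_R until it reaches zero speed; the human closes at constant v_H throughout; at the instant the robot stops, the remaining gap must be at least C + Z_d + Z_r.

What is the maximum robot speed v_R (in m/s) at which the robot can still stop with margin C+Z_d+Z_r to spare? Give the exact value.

v_R_max = 2 m/s = 2.0000 m/s

collect terms ⇒ (1/8)·v_R² + (9/20)·v_R + (-7/5) = 0
  disc = (9/20)² − 4·(1/8)·(-7/5) = 361/400 ; √disc = 19/20
  v_R = (−(9/20) + 19/20) / (2·(1/8)) = 2 m/s
check:
braking lasts T_s = 2/4 = 0.5000 s
reaction-phase robot travel = 2.0000·0.2500 = 0.5000 m
robot under decel: 2.0000²/(2·4.0000) = 0.5000 m
human over T_r+T_s: 0.8000·(0.2500+0.5000) = 0.6000 m
residual clearance needed = 0.0800+0.0500+0.0800 = 0.2100 m
sum ≈ 0.5000+0.5000+0.6000+0.2100 ≈ 1.8100 m = S ✓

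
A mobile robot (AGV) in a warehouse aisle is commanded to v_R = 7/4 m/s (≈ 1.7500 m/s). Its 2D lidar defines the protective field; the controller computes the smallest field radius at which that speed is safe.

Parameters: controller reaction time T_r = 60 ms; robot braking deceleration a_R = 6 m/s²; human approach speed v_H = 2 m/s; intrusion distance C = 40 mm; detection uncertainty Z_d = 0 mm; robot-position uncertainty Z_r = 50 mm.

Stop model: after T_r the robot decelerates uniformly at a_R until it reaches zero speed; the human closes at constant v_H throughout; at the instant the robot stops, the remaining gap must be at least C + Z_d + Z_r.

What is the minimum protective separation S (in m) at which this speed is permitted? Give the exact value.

S_min = 5537/4800 m = 1.1535 m

T_s = v_R/a_R = (7/4)/6 = 0.2917 s
robot in T_r: 1.7500·0.0600 = 0.1050 m
robot under decel: 1.7500²/(2·6.0000) = 0.2552 m
human closes 2.0000·0.3517 = 0.7033 m
residual clearance needed = 0.0400+0.0000+0.0500 = 0.0900 m
S_min ≈ 0.1050+0.2552+0.7033+0.0900  ⇒  S_min = 5537/4800 m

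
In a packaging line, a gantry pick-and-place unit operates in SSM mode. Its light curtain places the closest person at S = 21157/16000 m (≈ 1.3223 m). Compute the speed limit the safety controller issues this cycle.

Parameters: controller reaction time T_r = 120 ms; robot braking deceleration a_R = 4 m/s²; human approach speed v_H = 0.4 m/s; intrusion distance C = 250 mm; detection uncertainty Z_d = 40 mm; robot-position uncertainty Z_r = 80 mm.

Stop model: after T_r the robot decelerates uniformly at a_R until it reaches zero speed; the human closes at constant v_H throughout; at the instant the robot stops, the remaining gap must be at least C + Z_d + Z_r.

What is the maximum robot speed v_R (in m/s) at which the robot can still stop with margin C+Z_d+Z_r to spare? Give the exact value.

at the boundary: (1/8)·v² + (11/50)·v + (-14469/16000) = 0
  disc = (11/50)² − 4·(1/8)·(-14469/16000) = 80089/160000 ; √disc = 283/400
  v_R = (−(11/50) + 283/400) / (2·(1/8)) = 39/20 m/s
check:
stop time T_s = (39/20)/4 = 0.4875 s
robot covers v_R·T_r = 1.9500·0.1200 = 0.2340 m before braking
braking distance = 1.9500²/(2·4.0000) = 0.4753 m
person approaches 0.4000·(0.1200+0.4875) = 0.2430 m
residual clearance needed = 0.2500+0.0400+0.0800 = 0.3700 m
sum ≈ 0.2340+0.4753+0.2430+0.3700 ≈ 1.3223 m = S ✓

v_R_max = 39/20 m/s = 1.9500 m/s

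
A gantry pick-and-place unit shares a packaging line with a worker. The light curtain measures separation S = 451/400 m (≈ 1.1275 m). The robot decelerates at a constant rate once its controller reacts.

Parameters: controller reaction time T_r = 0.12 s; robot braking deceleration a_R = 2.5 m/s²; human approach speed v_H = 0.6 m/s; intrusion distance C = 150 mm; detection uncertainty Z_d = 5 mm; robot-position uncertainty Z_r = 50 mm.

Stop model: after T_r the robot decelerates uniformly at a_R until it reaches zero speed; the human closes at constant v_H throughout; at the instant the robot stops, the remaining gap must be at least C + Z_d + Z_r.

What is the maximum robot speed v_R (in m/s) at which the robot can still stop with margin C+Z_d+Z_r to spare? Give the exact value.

quadratic (1/5)·v² + (9/25)·v + (-1701/2000) = 0
  disc = (9/25)² − 4·(1/5)·(-1701/2000) = 81/100 ; √disc = 9/10
  v_R = (−(9/25) + 9/10) / (2·(1/5)) = 27/20 m/s
check:
stop time T_s = (27/20)/(5/2) = 0.5400 s
robot in T_r: 1.3500·0.1200 = 0.1620 m
braking distance = 1.3500²/(2·2.5000) = 0.3645 m
person approaches 0.6000·(0.1200+0.5400) = 0.3960 m
C+Z_d+Z_r = 0.1500+0.0050+0.0500 = 0.2050 m
sum ≈ 0.1620+0.3645+0.3960+0.2050 ≈ 1.1275 m = S ✓

v_R_max = 27/20 m/s = 1.3500 m/s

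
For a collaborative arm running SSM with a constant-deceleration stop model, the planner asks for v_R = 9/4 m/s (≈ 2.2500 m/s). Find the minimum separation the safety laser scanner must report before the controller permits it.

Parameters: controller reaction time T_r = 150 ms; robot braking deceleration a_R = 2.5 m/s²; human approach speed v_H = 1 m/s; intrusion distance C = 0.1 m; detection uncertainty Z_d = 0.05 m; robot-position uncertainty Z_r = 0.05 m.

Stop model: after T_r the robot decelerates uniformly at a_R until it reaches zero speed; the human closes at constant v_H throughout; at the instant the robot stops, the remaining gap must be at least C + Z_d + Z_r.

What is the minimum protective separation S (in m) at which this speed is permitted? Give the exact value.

S_min = 13/5 m = 2.6000 m

stop time T_s = (9/4)/(5/2) = 0.9000 s
reaction-phase robot travel = 2.2500·0.1500 = 0.3375 m
robot covers 2.2500·0.9000 − ½·2.5000·0.9000² = 1.0125 m while stopping
human over T_r+T_s: 1.0000·(0.1500+0.9000) = 1.0500 m
residual clearance needed = 0.1000+0.0500+0.0500 = 0.2000 m
S_min ≈ 0.3375+1.0125+1.0500+0.2000  ⇒  S_min = 13/5 m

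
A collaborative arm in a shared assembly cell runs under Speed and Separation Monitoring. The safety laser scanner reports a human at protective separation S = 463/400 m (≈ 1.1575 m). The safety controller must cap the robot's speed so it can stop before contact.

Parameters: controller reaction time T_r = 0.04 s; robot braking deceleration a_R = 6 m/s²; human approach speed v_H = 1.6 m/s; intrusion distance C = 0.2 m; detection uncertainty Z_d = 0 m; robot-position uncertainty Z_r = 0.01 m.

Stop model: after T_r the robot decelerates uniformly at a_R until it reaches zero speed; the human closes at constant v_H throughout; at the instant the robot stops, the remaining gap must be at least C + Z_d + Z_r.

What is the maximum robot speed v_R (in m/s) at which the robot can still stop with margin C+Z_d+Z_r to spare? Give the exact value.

at the boundary: (1/12)·v² + (23/75)·v + (-1767/2000) = 0
  disc = (23/75)² − 4·(1/12)·(-1767/2000) = 34969/90000 ; √disc = 187/300
  v_R = (−(23/75) + 187/300) / (2·(1/12)) = 19/10 m/s
check:
braking lasts T_s = (19/10)/6 = 0.3167 s
robot in T_r: 1.9000·0.0400 = 0.0760 m
braking distance = 1.9000²/(2·6.0000) = 0.3008 m
human closes 1.6000·0.3567 = 0.5707 m
margins: 0.2000+0.0000+0.0100 = 0.2100 m
sum ≈ 0.0760+0.3008+0.5707+0.2100 ≈ 1.1575 m = S ✓

v_R_max = 19/10 m/s = 1.9000 m/s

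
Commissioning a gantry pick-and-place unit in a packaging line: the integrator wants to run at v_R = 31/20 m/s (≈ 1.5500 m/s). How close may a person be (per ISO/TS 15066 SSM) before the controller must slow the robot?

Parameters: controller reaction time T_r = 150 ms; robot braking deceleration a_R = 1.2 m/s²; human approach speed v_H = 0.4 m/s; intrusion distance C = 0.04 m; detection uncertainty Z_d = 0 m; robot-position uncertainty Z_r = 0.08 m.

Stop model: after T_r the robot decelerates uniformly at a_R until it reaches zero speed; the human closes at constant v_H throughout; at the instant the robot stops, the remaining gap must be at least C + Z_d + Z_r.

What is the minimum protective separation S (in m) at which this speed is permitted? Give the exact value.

S_min = 1853/960 m = 1.9302 m

braking lasts T_s = (31/20)/(6/5) = 1.2917 s
robot covers v_R·T_r = 1.5500·0.1500 = 0.2325 m before braking
robot under decel: 1.5500²/(2·1.2000) = 1.0010 m
person approaches 0.4000·(0.1500+1.2917) = 0.5767 m
margins: 0.0400+0.0000+0.0800 = 0.1200 m
S_min ≈ 0.2325+1.0010+0.5767+0.1200  ⇒  S_min = 1853/960 m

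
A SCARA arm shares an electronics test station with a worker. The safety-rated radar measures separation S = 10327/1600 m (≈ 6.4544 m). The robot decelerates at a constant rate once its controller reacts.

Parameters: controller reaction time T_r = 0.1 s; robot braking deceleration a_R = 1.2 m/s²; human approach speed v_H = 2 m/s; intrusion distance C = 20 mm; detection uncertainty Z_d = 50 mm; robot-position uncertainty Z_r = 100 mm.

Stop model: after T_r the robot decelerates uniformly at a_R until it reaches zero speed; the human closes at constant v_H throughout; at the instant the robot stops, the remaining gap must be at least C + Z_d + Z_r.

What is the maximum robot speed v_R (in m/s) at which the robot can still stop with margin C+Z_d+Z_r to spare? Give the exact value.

at the boundary: (5/12)·v² + (53/30)·v + (-1947/320) = 0
  disc = (53/30)² − 4·(5/12)·(-1947/320) = 190969/14400 ; √disc = 437/120
  v_R = (−(53/30) + 437/120) / (2·(5/12)) = 9/4 m/s
check:
T_s = v_R/a_R = (9/4)/(6/5) = 1.8750 s
reaction-phase robot travel = 2.2500·0.1000 = 0.2250 m
robot covers 2.2500·1.8750 − ½·1.2000·1.8750² = 2.1094 m while stopping
human closes 2.0000·1.9750 = 3.9500 m
C+Z_d+Z_r = 0.0200+0.0500+0.1000 = 0.1700 m
sum ≈ 0.2250+2.1094+3.9500+0.1700 ≈ 6.4544 m = S ✓

v_R_max = 9/4 m/s = 2.2500 m/s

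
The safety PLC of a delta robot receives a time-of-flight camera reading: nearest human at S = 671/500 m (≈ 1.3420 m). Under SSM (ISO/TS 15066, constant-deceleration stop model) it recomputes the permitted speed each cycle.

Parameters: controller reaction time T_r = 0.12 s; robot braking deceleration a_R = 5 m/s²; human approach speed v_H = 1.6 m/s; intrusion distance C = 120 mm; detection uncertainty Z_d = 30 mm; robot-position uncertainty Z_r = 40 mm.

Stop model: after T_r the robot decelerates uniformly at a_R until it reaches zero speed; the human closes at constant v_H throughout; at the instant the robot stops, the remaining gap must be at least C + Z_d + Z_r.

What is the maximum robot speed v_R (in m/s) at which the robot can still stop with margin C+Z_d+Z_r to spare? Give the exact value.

v_R_max = 8/5 m/s = 1.6000 m/s

quadratic (1/10)·v² + (11/25)·v + (-24/25) = 0
  disc = (11/25)² − 4·(1/10)·(-24/25) = 361/625 ; √disc = 19/25
  v_R = (−(11/25) + 19/25) / (2·(1/10)) = 8/5 m/s
check:
T_s = v_R/a_R = (8/5)/5 = 0.3200 s
robot in T_r: 1.6000·0.1200 = 0.1920 m
robot covers 1.6000·0.3200 − ½·5.0000·0.3200² = 0.2560 m while stopping
human closes 1.6000·0.4400 = 0.7040 m
residual clearance needed = 0.1200+0.0300+0.0400 = 0.1900 m
sum ≈ 0.1920+0.2560+0.7040+0.1900 ≈ 1.3420 m = S ✓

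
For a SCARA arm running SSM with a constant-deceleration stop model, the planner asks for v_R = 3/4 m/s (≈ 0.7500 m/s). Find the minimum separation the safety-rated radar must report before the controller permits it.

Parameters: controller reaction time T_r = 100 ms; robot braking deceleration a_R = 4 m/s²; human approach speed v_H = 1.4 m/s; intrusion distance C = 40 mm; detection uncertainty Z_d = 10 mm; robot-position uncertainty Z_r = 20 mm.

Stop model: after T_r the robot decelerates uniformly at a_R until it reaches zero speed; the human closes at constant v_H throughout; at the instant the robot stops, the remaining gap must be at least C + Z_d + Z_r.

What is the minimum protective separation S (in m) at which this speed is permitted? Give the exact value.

S_min = 1977/3200 m = 0.6178 m

braking lasts T_s = (3/4)/4 = 0.1875 s
robot covers v_R·T_r = 0.7500·0.1000 = 0.0750 m before braking
robot covers 0.7500·0.1875 − ½·4.0000·0.1875² = 0.0703 m while stopping
person approaches 1.4000·(0.1000+0.1875) = 0.4025 m
margins: 0.0400+0.0100+0.0200 = 0.0700 m
S_min ≈ 0.0750+0.0703+0.4025+0.0700  ⇒  S_min = 1977/3200 m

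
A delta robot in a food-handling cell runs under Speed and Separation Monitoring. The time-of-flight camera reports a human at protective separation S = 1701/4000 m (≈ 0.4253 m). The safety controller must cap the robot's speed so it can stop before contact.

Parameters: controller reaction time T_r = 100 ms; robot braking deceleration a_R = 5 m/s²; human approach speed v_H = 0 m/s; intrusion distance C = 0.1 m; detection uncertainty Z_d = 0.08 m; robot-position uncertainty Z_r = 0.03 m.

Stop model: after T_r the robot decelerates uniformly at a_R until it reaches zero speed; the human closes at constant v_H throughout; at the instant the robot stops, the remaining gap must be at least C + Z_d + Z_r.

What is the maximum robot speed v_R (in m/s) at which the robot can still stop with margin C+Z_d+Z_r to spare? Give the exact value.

v_R_max = 21/20 m/s = 1.0500 m/s

at the boundary: (1/10)·v² + (1/10)·v + (-861/4000) = 0
  disc = (1/10)² − 4·(1/10)·(-861/4000) = 961/10000 ; √disc = 31/100
  v_R = (−(1/10) + 31/100) / (2·(1/10)) = 21/20 m/s
check:
braking lasts T_s = (21/20)/5 = 0.2100 s
reaction-phase robot travel = 1.0500·0.1000 = 0.1050 m
braking distance = 1.0500²/(2·5.0000) = 0.1103 m
human over T_r+T_s: 0.0000·(0.1000+0.2100) = 0.0000 m
margins: 0.1000+0.0800+0.0300 = 0.2100 m
sum ≈ 0.1050+0.1103+0.0000+0.2100 ≈ 0.4253 m = S ✓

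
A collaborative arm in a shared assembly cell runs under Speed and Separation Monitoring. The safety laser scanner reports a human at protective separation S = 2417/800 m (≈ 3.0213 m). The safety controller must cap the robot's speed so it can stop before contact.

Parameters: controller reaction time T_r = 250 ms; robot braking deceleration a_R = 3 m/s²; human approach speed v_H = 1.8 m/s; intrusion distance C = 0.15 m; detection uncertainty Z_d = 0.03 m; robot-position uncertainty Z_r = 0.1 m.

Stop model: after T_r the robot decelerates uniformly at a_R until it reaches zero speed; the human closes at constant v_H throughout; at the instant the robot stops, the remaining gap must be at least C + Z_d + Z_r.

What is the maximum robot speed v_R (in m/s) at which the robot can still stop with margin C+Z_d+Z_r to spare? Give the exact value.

quadratic (1/6)·v² + (17/20)·v + (-1833/800) = 0
  disc = (17/20)² − 4·(1/6)·(-1833/800) = 9/4 ; √disc = 3/2
  v_R = (−(17/20) + 3/2) / (2·(1/6)) = 39/20 m/s
check:
T_s = v_R/a_R = (39/20)/3 = 0.6500 s
robot covers v_R·T_r = 1.9500·0.2500 = 0.4875 m before braking
robot covers 1.9500·0.6500 − ½·3.0000·0.6500² = 0.6338 m while stopping
human over T_r+T_s: 1.8000·(0.2500+0.6500) = 1.6200 m
margins: 0.1500+0.0300+0.1000 = 0.2800 m
sum ≈ 0.4875+0.6338+1.6200+0.2800 ≈ 3.0213 m = S ✓

v_R_max = 39/20 m/s = 1.9500 m/s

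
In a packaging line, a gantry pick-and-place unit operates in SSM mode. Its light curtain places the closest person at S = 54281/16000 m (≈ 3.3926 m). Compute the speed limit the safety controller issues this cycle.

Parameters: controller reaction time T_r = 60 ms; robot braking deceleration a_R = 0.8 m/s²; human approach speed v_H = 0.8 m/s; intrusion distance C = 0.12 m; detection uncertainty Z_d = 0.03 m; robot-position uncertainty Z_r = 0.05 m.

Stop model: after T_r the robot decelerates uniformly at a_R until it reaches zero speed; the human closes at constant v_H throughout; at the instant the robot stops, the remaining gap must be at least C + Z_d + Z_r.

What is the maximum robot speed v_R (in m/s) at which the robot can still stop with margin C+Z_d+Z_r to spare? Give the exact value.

collect terms ⇒ (5/8)·v_R² + (53/50)·v_R + (-50313/16000) = 0
  disc = (53/50)² − 4·(5/8)·(-50313/16000) = 1437601/160000 ; √disc = 1199/400
  v_R = (−(53/50) + 1199/400) / (2·(5/8)) = 31/20 m/s
check:
braking lasts T_s = (31/20)/(4/5) = 1.9375 s
robot covers v_R·T_r = 1.5500·0.0600 = 0.0930 m before braking
robot covers 1.5500·1.9375 − ½·0.8000·1.9375² = 1.5016 m while stopping
human closes 0.8000·1.9975 = 1.5980 m
residual clearance needed = 0.1200+0.0300+0.0500 = 0.2000 m
sum ≈ 0.0930+1.5016+1.5980+0.2000 ≈ 3.3926 m = S ✓

v_R_max = 31/20 m/s = 1.5500 m/s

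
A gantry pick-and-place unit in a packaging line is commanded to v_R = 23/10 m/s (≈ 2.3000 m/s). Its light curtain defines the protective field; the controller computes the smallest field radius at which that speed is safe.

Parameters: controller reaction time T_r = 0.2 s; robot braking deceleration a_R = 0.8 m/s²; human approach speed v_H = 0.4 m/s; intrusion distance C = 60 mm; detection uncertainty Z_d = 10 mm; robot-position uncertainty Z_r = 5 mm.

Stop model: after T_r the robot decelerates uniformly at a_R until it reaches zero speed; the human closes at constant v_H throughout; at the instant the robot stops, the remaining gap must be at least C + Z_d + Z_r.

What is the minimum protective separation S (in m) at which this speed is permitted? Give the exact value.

T_s = v_R/a_R = (23/10)/(4/5) = 2.8750 s
reaction-phase robot travel = 2.3000·0.2000 = 0.4600 m
robot under decel: 2.3000²/(2·0.8000) = 3.3062 m
human closes 0.4000·3.0750 = 1.2300 m
margins: 0.0600+0.0100+0.0050 = 0.0750 m
S_min ≈ 0.4600+3.3062+1.2300+0.0750  ⇒  S_min = 4057/800 m

S_min = 4057/800 m = 5.0713 m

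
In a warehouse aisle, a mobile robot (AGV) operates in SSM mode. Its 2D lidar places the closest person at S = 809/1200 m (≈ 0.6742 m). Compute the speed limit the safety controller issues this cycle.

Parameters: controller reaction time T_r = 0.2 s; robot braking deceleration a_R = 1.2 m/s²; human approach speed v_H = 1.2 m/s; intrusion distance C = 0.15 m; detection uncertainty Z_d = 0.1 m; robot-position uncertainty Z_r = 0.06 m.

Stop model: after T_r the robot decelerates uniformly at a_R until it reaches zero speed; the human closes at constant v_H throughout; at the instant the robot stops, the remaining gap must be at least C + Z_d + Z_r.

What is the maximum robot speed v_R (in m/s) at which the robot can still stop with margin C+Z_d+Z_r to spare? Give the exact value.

quadratic (5/12)·v² + (6/5)·v + (-149/1200) = 0
  disc = (6/5)² − 4·(5/12)·(-149/1200) = 5929/3600 ; √disc = 77/60
  v_R = (−(6/5) + 77/60) / (2·(5/12)) = 1/10 m/s
check:
stop time T_s = (1/10)/(6/5) = 0.0833 s
robot in T_r: 0.1000·0.2000 = 0.0200 m
braking distance = 0.1000²/(2·1.2000) = 0.0042 m
person approaches 1.2000·(0.2000+0.0833) = 0.3400 m
margins: 0.1500+0.1000+0.0600 = 0.3100 m
sum ≈ 0.0200+0.0042+0.3400+0.3100 ≈ 0.6742 m = S ✓

v_R_max = 1/10 m/s = 0.1000 m/s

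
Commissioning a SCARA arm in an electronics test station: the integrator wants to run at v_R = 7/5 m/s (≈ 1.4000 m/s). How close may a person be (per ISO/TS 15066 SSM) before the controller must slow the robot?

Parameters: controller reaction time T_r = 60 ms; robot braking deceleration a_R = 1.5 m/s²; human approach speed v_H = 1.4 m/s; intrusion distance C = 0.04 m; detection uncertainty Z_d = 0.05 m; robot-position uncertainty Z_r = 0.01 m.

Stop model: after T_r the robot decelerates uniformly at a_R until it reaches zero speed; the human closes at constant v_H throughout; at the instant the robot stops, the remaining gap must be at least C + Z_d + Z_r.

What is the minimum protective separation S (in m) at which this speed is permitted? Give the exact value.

S_min = 557/250 m = 2.2280 m

stop time T_s = (7/5)/(3/2) = 0.9333 s
robot covers v_R·T_r = 1.4000·0.0600 = 0.0840 m before braking
robot covers 1.4000·0.9333 − ½·1.5000·0.9333² = 0.6533 m while stopping
human over T_r+T_s: 1.4000·(0.0600+0.9333) = 1.3907 m
C+Z_d+Z_r = 0.0400+0.0500+0.0100 = 0.1000 m
S_min ≈ 0.0840+0.6533+1.3907+0.1000  ⇒  S_min = 557/250 m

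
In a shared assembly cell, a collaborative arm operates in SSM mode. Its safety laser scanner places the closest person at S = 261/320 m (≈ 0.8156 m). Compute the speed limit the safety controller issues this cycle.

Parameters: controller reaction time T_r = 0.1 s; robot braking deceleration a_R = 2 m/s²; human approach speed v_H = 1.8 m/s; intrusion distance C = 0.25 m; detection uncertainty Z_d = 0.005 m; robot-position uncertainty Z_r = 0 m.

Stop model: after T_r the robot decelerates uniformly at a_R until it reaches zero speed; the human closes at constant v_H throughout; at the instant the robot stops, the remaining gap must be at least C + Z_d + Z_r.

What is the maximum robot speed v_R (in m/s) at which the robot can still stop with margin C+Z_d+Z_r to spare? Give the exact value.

v_R_max = 7/20 m/s = 0.3500 m/s

quadratic (1/4)·v² + (1)·v + (-609/1600) = 0
  disc = (1)² − 4·(1/4)·(-609/1600) = 2209/1600 ; √disc = 47/40
  v_R = (−(1) + 47/40) / (2·(1/4)) = 7/20 m/s
check:
T_s = v_R/a_R = (7/20)/2 = 0.1750 s
robot in T_r: 0.3500·0.1000 = 0.0350 m
braking distance = 0.3500²/(2·2.0000) = 0.0306 m
human closes 1.8000·0.2750 = 0.4950 m
C+Z_d+Z_r = 0.2500+0.0050+0.0000 = 0.2550 m
sum ≈ 0.0350+0.0306+0.4950+0.2550 ≈ 0.8156 m = S ✓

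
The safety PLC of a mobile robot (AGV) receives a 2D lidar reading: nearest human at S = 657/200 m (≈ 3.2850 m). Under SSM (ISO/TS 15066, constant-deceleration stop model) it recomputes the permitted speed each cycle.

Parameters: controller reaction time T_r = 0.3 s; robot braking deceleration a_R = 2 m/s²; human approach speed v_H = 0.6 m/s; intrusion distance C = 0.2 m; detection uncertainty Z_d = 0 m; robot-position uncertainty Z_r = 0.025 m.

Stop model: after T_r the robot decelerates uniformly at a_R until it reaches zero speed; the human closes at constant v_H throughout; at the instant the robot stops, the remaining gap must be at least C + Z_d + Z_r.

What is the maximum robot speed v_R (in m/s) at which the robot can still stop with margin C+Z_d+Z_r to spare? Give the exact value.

v_R_max = 12/5 m/s = 2.4000 m/s

at the boundary: (1/4)·v² + (3/5)·v + (-72/25) = 0
  disc = (3/5)² − 4·(1/4)·(-72/25) = 81/25 ; √disc = 9/5
  v_R = (−(3/5) + 9/5) / (2·(1/4)) = 12/5 m/s
check:
stop time T_s = (12/5)/2 = 1.2000 s
robot covers v_R·T_r = 2.4000·0.3000 = 0.7200 m before braking
robot under decel: 2.4000²/(2·2.0000) = 1.4400 m
human over T_r+T_s: 0.6000·(0.3000+1.2000) = 0.9000 m
C+Z_d+Z_r = 0.2000+0.0000+0.0250 = 0.2250 m
sum ≈ 0.7200+1.4400+0.9000+0.2250 ≈ 3.2850 m = S ✓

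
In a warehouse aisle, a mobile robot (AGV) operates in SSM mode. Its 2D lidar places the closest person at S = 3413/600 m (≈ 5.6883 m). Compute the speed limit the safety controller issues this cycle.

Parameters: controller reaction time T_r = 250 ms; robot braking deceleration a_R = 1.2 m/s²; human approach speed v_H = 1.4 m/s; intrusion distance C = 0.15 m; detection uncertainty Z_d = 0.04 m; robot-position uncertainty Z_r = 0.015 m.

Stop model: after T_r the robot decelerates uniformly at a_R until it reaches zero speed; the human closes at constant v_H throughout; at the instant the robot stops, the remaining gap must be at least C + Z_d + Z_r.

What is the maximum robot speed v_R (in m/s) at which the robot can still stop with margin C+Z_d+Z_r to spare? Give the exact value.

v_R_max = 11/5 m/s = 2.2000 m/s

quadratic (5/12)·v² + (17/12)·v + (-77/15) = 0
  disc = (17/12)² − 4·(5/12)·(-77/15) = 169/16 ; √disc = 13/4
  v_R = (−(17/12) + 13/4) / (2·(5/12)) = 11/5 m/s
check:
stop time T_s = (11/5)/(6/5) = 1.8333 s
reaction-phase robot travel = 2.2000·0.2500 = 0.5500 m
robot under decel: 2.2000²/(2·1.2000) = 2.0167 m
human over T_r+T_s: 1.4000·(0.2500+1.8333) = 2.9167 m
C+Z_d+Z_r = 0.1500+0.0400+0.0150 = 0.2050 m
sum ≈ 0.5500+2.0167+2.9167+0.2050 ≈ 5.6883 m = S ✓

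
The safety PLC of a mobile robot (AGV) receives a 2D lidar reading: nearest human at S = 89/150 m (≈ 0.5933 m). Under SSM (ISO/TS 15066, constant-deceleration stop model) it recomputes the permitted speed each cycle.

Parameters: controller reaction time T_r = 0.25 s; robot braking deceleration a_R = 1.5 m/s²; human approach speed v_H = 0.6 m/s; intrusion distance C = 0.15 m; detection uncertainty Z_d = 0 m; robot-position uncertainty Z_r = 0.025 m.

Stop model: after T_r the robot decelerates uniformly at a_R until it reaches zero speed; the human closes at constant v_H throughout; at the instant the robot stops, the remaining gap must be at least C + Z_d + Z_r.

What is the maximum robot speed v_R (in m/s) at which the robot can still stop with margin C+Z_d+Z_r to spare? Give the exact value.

v_R_max = 7/20 m/s = 0.3500 m/s

collect terms ⇒ (1/3)·v_R² + (13/20)·v_R + (-161/600) = 0
  disc = (13/20)² − 4·(1/3)·(-161/600) = 2809/3600 ; √disc = 53/60
  v_R = (−(13/20) + 53/60) / (2·(1/3)) = 7/20 m/s
check:
stop time T_s = (7/20)/(3/2) = 0.2333 s
reaction-phase robot travel = 0.3500·0.2500 = 0.0875 m
braking distance = 0.3500²/(2·1.5000) = 0.0408 m
human closes 0.6000·0.4833 = 0.2900 m
margins: 0.1500+0.0000+0.0250 = 0.1750 m
sum ≈ 0.0875+0.0408+0.2900+0.1750 ≈ 0.5933 m = S ✓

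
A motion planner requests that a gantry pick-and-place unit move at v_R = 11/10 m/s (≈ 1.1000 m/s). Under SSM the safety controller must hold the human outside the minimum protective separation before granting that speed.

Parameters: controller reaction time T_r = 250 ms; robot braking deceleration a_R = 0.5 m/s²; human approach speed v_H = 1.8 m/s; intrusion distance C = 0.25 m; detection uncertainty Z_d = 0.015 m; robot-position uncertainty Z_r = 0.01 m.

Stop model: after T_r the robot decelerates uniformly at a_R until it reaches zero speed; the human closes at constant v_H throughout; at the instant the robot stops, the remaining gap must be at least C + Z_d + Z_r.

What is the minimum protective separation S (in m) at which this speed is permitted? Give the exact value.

T_s = v_R/a_R = (11/10)/(1/2) = 2.2000 s
reaction-phase robot travel = 1.1000·0.2500 = 0.2750 m
robot under decel: 1.1000²/(2·0.5000) = 1.2100 m
human over T_r+T_s: 1.8000·(0.2500+2.2000) = 4.4100 m
margins: 0.2500+0.0150+0.0100 = 0.2750 m
S_min ≈ 0.2750+1.2100+4.4100+0.2750  ⇒  S_min = 617/100 m

S_min = 617/100 m = 6.1700 m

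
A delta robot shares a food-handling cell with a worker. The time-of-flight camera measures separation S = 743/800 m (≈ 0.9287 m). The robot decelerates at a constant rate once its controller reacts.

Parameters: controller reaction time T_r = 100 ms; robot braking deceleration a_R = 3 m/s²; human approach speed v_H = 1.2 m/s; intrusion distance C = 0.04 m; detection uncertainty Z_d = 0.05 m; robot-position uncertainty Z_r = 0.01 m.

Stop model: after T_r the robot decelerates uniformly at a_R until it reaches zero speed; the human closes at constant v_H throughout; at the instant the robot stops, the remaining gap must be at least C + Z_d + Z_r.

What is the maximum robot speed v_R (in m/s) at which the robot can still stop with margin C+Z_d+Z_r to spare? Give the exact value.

v_R_max = 21/20 m/s = 1.0500 m/s

at the boundary: (1/6)·v² + (1/2)·v + (-567/800) = 0
  disc = (1/2)² − 4·(1/6)·(-567/800) = 289/400 ; √disc = 17/20
  v_R = (−(1/2) + 17/20) / (2·(1/6)) = 21/20 m/s
check:
stop time T_s = (21/20)/3 = 0.3500 s
reaction-phase robot travel = 1.0500·0.1000 = 0.1050 m
robot under decel: 1.0500²/(2·3.0000) = 0.1837 m
human closes 1.2000·0.4500 = 0.5400 m
C+Z_d+Z_r = 0.0400+0.0500+0.0100 = 0.1000 m
sum ≈ 0.1050+0.1837+0.5400+0.1000 ≈ 0.9287 m = S ✓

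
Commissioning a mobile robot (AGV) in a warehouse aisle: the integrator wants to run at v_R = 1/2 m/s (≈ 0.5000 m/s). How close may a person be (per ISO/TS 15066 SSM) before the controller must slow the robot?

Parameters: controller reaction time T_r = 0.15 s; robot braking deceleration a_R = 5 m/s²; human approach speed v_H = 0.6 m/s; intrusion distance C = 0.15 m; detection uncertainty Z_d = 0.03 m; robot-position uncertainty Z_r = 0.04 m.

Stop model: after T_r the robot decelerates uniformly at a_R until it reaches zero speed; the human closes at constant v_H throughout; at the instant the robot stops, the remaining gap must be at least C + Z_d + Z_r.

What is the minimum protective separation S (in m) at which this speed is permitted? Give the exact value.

S_min = 47/100 m = 0.4700 m

T_s = v_R/a_R = (1/2)/5 = 0.1000 s
reaction-phase robot travel = 0.5000·0.1500 = 0.0750 m
robot covers 0.5000·0.1000 − ½·5.0000·0.1000² = 0.0250 m while stopping
human over T_r+T_s: 0.6000·(0.1500+0.1000) = 0.1500 m
C+Z_d+Z_r = 0.1500+0.0300+0.0400 = 0.2200 m
S_min ≈ 0.0750+0.0250+0.1500+0.2200  ⇒  S_min = 47/100 m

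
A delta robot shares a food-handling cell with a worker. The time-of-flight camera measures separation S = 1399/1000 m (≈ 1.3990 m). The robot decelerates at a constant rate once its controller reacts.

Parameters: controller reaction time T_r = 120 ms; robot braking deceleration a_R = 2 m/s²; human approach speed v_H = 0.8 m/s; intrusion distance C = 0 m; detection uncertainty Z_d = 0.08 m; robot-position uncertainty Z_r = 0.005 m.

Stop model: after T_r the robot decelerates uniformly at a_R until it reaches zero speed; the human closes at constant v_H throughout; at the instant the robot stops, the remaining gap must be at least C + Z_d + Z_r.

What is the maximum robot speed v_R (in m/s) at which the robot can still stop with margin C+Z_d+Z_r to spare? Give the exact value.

at the boundary: (1/4)·v² + (13/25)·v + (-609/500) = 0
  disc = (13/25)² − 4·(1/4)·(-609/500) = 3721/2500 ; √disc = 61/50
  v_R = (−(13/25) + 61/50) / (2·(1/4)) = 7/5 m/s
check:
braking lasts T_s = (7/5)/2 = 0.7000 s
robot in T_r: 1.4000·0.1200 = 0.1680 m
braking distance = 1.4000²/(2·2.0000) = 0.4900 m
human closes 0.8000·0.8200 = 0.6560 m
C+Z_d+Z_r = 0.0000+0.0800+0.0050 = 0.0850 m
sum ≈ 0.1680+0.4900+0.6560+0.0850 ≈ 1.3990 m = S ✓

v_R_max = 7/5 m/s = 1.4000 m/s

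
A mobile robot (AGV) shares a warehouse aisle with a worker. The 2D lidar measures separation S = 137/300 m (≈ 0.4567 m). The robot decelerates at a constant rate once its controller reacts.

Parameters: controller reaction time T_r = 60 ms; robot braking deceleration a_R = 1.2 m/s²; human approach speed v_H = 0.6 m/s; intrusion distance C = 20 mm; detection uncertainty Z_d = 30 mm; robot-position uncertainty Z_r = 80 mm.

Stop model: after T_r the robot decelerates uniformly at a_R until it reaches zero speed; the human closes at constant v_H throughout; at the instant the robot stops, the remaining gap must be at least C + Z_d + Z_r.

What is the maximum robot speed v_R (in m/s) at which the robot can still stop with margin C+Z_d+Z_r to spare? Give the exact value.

v_R_max = 2/5 m/s = 0.4000 m/s

quadratic (5/12)·v² + (14/25)·v + (-109/375) = 0
  disc = (14/25)² − 4·(5/12)·(-109/375) = 4489/5625 ; √disc = 67/75
  v_R = (−(14/25) + 67/75) / (2·(5/12)) = 2/5 m/s
check:
braking lasts T_s = (2/5)/(6/5) = 0.3333 s
robot in T_r: 0.4000·0.0600 = 0.0240 m
robot covers 0.4000·0.3333 − ½·1.2000·0.3333² = 0.0667 m while stopping
person approaches 0.6000·(0.0600+0.3333) = 0.2360 m
residual clearance needed = 0.0200+0.0300+0.0800 = 0.1300 m
sum ≈ 0.0240+0.0667+0.2360+0.1300 ≈ 0.4567 m = S ✓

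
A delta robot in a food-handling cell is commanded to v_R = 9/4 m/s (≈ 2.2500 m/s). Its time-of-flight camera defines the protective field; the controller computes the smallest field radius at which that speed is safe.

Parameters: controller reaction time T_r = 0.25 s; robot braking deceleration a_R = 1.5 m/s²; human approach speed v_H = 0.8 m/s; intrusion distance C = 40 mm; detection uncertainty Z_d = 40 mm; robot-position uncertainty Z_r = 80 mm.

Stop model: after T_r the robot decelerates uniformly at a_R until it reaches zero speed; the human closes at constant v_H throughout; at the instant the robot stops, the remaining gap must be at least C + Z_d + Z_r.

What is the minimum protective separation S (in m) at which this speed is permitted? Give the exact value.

S_min = 381/100 m = 3.8100 m

braking lasts T_s = (9/4)/(3/2) = 1.5000 s
reaction-phase robot travel = 2.2500·0.2500 = 0.5625 m
robot under decel: 2.2500²/(2·1.5000) = 1.6875 m
human closes 0.8000·1.7500 = 1.4000 m
C+Z_d+Z_r = 0.0400+0.0400+0.0800 = 0.1600 m
S_min ≈ 0.5625+1.6875+1.4000+0.1600  ⇒  S_min = 381/100 m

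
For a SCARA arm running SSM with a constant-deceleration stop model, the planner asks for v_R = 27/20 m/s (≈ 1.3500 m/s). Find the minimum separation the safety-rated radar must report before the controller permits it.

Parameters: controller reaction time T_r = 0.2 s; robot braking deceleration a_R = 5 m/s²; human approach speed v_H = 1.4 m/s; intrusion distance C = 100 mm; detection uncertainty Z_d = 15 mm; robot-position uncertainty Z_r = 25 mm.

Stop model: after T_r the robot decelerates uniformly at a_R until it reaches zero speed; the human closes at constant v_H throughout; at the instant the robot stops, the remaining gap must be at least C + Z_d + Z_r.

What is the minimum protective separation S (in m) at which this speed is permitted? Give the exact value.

stop time T_s = (27/20)/5 = 0.2700 s
robot in T_r: 1.3500·0.2000 = 0.2700 m
braking distance = 1.3500²/(2·5.0000) = 0.1822 m
person approaches 1.4000·(0.2000+0.2700) = 0.6580 m
margins: 0.1000+0.0150+0.0250 = 0.1400 m
S_min ≈ 0.2700+0.1822+0.6580+0.1400  ⇒  S_min = 5001/4000 m

S_min = 5001/4000 m = 1.2503 m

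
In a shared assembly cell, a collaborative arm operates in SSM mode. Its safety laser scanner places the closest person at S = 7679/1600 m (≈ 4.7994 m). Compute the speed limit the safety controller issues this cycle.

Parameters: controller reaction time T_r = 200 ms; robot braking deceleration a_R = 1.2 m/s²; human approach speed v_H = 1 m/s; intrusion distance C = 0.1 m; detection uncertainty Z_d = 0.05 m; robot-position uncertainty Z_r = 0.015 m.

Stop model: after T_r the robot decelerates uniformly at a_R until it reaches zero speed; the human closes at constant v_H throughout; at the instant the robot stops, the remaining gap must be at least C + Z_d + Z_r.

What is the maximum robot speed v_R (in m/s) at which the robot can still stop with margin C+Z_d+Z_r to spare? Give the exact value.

at the boundary: (5/12)·v² + (31/30)·v + (-1419/320) = 0
  disc = (31/30)² − 4·(5/12)·(-1419/320) = 121801/14400 ; √disc = 349/120
  v_R = (−(31/30) + 349/120) / (2·(5/12)) = 9/4 m/s
check:
braking lasts T_s = (9/4)/(6/5) = 1.8750 s
reaction-phase robot travel = 2.2500·0.2000 = 0.4500 m
braking distance = 2.2500²/(2·1.2000) = 2.1094 m
human over T_r+T_s: 1.0000·(0.2000+1.8750) = 2.0750 m
residual clearance needed = 0.1000+0.0500+0.0150 = 0.1650 m
sum ≈ 0.4500+2.1094+2.0750+0.1650 ≈ 4.7994 m = S ✓

v_R_max = 9/4 m/s = 2.2500 m/s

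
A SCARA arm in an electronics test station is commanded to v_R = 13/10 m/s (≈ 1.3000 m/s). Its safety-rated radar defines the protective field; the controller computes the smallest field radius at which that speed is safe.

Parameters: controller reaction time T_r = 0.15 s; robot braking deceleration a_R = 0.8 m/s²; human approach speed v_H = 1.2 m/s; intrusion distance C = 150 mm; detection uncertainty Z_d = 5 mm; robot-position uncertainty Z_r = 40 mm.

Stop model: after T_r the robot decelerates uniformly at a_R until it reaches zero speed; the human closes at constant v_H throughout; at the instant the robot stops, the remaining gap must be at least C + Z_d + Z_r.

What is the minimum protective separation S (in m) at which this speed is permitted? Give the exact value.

S_min = 2861/800 m = 3.5762 m

braking lasts T_s = (13/10)/(4/5) = 1.6250 s
robot in T_r: 1.3000·0.1500 = 0.1950 m
robot covers 1.3000·1.6250 − ½·0.8000·1.6250² = 1.0562 m while stopping
human closes 1.2000·1.7750 = 2.1300 m
C+Z_d+Z_r = 0.1500+0.0050+0.0400 = 0.1950 m
S_min ≈ 0.1950+1.0562+2.1300+0.1950  ⇒  S_min = 2861/800 m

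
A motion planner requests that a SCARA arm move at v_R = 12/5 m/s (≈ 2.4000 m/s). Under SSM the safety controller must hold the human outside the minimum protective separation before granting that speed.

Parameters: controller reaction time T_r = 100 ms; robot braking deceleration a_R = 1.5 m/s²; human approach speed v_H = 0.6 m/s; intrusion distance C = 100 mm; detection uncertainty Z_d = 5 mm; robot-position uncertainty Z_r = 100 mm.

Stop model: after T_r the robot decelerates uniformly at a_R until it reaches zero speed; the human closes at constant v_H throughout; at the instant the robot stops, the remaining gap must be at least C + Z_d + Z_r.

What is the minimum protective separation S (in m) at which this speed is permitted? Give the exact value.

T_s = v_R/a_R = (12/5)/(3/2) = 1.6000 s
reaction-phase robot travel = 2.4000·0.1000 = 0.2400 m
robot covers 2.4000·1.6000 − ½·1.5000·1.6000² = 1.9200 m while stopping
human closes 0.6000·1.7000 = 1.0200 m
C+Z_d+Z_r = 0.1000+0.0050+0.1000 = 0.2050 m
S_min ≈ 0.2400+1.9200+1.0200+0.2050  ⇒  S_min = 677/200 m

S_min = 677/200 m = 3.3850 m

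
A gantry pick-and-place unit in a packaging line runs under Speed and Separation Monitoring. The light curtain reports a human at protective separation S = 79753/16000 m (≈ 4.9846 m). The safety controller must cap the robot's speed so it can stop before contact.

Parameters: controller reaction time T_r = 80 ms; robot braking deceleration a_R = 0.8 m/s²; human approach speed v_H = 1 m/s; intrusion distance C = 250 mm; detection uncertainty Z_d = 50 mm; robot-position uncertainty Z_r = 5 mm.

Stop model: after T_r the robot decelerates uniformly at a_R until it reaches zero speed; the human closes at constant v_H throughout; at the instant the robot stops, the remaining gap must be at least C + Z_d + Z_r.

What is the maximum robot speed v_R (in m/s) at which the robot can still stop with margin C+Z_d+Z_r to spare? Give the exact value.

v_R_max = 37/20 m/s = 1.8500 m/s

at the boundary: (5/8)·v² + (133/100)·v + (-73593/16000) = 0
  disc = (133/100)² − 4·(5/8)·(-73593/16000) = 2122849/160000 ; √disc = 1457/400
  v_R = (−(133/100) + 1457/400) / (2·(5/8)) = 37/20 m/s
check:
braking lasts T_s = (37/20)/(4/5) = 2.3125 s
robot in T_r: 1.8500·0.0800 = 0.1480 m
robot under decel: 1.8500²/(2·0.8000) = 2.1391 m
person approaches 1.0000·(0.0800+2.3125) = 2.3925 m
residual clearance needed = 0.2500+0.0500+0.0050 = 0.3050 m
sum ≈ 0.1480+2.1391+2.3925+0.3050 ≈ 4.9846 m = S ✓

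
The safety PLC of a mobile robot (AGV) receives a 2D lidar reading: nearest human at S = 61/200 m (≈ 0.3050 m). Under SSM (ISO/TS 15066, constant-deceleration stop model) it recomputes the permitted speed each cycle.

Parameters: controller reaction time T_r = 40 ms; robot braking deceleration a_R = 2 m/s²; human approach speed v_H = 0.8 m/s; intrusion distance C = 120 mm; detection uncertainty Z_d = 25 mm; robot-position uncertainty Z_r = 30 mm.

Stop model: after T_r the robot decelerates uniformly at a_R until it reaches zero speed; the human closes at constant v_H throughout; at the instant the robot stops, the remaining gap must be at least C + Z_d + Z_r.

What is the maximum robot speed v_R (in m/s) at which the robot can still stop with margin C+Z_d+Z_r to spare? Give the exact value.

v_R_max = 1/5 m/s = 0.2000 m/s

quadratic (1/4)·v² + (11/25)·v + (-49/500) = 0
  disc = (11/25)² − 4·(1/4)·(-49/500) = 729/2500 ; √disc = 27/50
  v_R = (−(11/25) + 27/50) / (2·(1/4)) = 1/5 m/s
check:
stop time T_s = (1/5)/2 = 0.1000 s
robot in T_r: 0.2000·0.0400 = 0.0080 m
robot covers 0.2000·0.1000 − ½·2.0000·0.1000² = 0.0100 m while stopping
human over T_r+T_s: 0.8000·(0.0400+0.1000) = 0.1120 m
C+Z_d+Z_r = 0.1200+0.0250+0.0300 = 0.1750 m
sum ≈ 0.0080+0.0100+0.1120+0.1750 ≈ 0.3050 m = S ✓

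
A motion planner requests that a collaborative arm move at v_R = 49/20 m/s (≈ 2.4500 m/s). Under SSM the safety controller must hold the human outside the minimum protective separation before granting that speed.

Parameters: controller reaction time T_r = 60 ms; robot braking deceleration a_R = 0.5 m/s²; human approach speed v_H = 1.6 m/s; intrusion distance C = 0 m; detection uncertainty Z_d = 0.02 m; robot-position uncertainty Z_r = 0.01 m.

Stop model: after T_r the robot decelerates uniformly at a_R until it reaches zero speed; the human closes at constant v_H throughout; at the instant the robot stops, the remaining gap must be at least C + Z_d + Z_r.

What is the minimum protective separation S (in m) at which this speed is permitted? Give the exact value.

stop time T_s = (49/20)/(1/2) = 4.9000 s
robot in T_r: 2.4500·0.0600 = 0.1470 m
braking distance = 2.4500²/(2·0.5000) = 6.0025 m
person approaches 1.6000·(0.0600+4.9000) = 7.9360 m
margins: 0.0000+0.0200+0.0100 = 0.0300 m
S_min ≈ 0.1470+6.0025+7.9360+0.0300  ⇒  S_min = 28231/2000 m

S_min = 28231/2000 m = 14.1155 m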